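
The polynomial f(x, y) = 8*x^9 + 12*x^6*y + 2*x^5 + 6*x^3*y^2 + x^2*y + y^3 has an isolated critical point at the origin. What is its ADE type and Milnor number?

Type D4, Milnor number mu = 4.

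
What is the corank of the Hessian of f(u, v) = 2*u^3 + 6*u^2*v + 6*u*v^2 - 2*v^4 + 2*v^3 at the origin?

The Hessian at 0 is [[0, 0], [0, 0]] of rank 0; hence corank 2.

2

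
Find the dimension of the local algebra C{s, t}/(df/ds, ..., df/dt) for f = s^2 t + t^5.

6

The Hessian of f at 0 is [[0, 0], [0, 0]] with rank 0, so corank 2. A Groebner basis of the Jacobian ideal J(f) in C{s,t} is {s^2/5 + t^4, s^3, s*t}; counting standard monomials gives mu = 6. Corank 2; j^3 = s^2*t has shape L^2 M (L != M), so D-series; mu = 6 gives D_6.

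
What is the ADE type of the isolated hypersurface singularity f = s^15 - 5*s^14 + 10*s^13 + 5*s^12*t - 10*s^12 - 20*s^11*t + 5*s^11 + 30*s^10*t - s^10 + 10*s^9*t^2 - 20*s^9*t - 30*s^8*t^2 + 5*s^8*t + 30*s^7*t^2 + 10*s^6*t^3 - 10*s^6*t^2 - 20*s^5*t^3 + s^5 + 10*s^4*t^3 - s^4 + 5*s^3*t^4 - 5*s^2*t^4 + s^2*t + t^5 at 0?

The Hessian of f at 0 has rank 0. Corank 2; j^3 = s^2*t has shape L^2 M (L != M), so D-series; mu = 6 gives D_6.

D_{6}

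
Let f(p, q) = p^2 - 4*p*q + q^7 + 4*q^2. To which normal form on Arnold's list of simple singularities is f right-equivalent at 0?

The Hessian of f at 0 is [[2, -4], [-4, 8]] with rank 1, so corank 1. A Groebner basis of the Jacobian ideal J(f) in C{p,q} is {q^6, p - 2*q}; counting standard monomials gives mu = 6. Corank 1: A-series; mu = 6 gives A_6.

A_{6}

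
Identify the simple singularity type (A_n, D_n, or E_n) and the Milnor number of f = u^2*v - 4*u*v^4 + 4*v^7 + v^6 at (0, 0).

Type D7, Milnor number mu = 7.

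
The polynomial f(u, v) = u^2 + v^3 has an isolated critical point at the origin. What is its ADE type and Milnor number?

Type A_{2}, Milnor number mu = 2.

The Hessian of f at 0 has rank 1. Corank 1: A-series; mu = 2 gives A_2.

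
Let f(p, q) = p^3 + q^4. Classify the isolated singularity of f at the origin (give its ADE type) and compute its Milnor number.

The Hessian of f at 0 has rank 0. Corank 2; j^3 = p^3 is a perfect cube, so E-series; the 4-jet and mu = 6 give E_6.

Type E_{6}, Milnor number mu = 6.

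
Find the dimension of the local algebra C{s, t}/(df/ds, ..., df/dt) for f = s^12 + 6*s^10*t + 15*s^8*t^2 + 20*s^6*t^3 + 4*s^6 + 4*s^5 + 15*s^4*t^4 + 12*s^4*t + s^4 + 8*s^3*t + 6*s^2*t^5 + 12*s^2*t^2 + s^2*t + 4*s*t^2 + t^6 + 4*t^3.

The Hessian of f at 0 has rank 0. Corank 2; j^3 = t*(s + 2*t)^2 has shape L^2 M (L != M), so D-series; mu = 7 gives D_7.

7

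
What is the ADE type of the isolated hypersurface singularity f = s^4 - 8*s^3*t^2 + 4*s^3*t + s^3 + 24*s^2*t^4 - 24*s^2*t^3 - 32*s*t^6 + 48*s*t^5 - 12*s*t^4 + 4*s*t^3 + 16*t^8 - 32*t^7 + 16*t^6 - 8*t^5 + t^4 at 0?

The Hessian of f at 0 is [[0, 0], [0, 0]] with rank 0, so corank 2. A Groebner basis of the Jacobian ideal J(f) in C{s,t} is {s^3, s^2*t, -s^2/4 + s*t^2, 3*s^2/4 + t^3}; counting standard monomials gives mu = 6. Corank 2; j^3 = s^3 is a perfect cube, so E-series; the 4-jet and mu = 6 give E_6.

E_6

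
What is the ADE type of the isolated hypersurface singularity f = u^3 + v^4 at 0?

E_6

The Hessian of f at 0 has rank 0. Corank 2; j^3 = u^3 is a perfect cube, so E-series; the 4-jet and mu = 6 give E_6.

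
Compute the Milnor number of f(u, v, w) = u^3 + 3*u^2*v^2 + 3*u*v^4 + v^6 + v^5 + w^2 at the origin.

The Hessian of f at 0 has rank 1. Corank 2; j^3 = u^3 is a perfect cube, so E-series; the 5-jet and mu = 8 give E_8.

8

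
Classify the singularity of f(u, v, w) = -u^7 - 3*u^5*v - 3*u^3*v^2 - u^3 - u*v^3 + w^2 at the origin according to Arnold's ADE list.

The Hessian of f at 0 is [[0, 0, 0], [0, 0, 0], [0, 0, 2]] with rank 1, so corank 2. A Groebner basis of the Jacobian ideal J(f) in C{u,v,w} is {u^3, u*v^2, 3*u^2 + v^3, w}; counting standard monomials gives mu = 7. Corank 2; j^3 = -u^3 is a perfect cube, so E-series; the 4-jet and mu = 7 give E_7.

E_{7}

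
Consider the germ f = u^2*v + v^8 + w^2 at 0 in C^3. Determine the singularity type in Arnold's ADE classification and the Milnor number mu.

Type D_{9}, Milnor number mu = 9.

The Hessian of f at 0 is [[0, 0, 0], [0, 0, 0], [0, 0, 2]] with rank 1, so corank 2. A Groebner basis of the Jacobian ideal J(f) in C{u,v,w} is {u^2/8 + v^7, u^3, u*v, w}; counting standard monomials gives mu = 9. Corank 2; j^3 = u^2*v has shape L^2 M (L != M), so D-series; mu = 9 gives D_9.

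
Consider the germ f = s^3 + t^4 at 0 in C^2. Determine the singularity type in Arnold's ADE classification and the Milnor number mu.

Type E_{6}, Milnor number mu = 6.

The Hessian of f at 0 has rank 0. Corank 2; j^3 = s^3 is a perfect cube, so E-series; the 4-jet and mu = 6 give E_6.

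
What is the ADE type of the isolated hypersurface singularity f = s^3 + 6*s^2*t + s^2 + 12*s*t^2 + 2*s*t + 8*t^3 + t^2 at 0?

The Hessian of f at 0 has rank 1. Corank 1: A-series; mu = 2 gives A_2.

A_{2}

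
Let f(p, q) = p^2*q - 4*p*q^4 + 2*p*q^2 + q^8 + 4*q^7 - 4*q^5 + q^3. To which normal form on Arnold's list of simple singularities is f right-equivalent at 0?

The Hessian of f at 0 has rank 0. Corank 2; j^3 = q*(p + q)^2 has shape L^2 M (L != M), so D-series; mu = 9 gives D_9.

D_9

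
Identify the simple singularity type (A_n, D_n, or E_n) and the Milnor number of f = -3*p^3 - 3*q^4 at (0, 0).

The Hessian of f at 0 has rank 0. Corank 2; j^3 = -3*p^3 is a perfect cube, so E-series; the 4-jet and mu = 6 give E_6.

Type E_{6}, Milnor number mu = 6.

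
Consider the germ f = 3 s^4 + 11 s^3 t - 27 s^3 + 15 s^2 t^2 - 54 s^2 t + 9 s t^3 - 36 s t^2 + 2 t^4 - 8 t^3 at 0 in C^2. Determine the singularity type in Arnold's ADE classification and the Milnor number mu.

Type E_7, Milnor number mu = 7.

The Hessian of f at 0 has rank 0. Corank 2; j^3 = -(3*s + 2*t)^3 is a perfect cube, so E-series; the 4-jet and mu = 7 give E_7.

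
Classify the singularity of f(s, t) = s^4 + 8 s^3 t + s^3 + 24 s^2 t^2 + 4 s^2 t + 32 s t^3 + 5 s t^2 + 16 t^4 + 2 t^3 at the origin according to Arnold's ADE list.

The Hessian of f at 0 has rank 0. Corank 2; j^3 = (s + t)^2*(s + 2*t) has shape L^2 M (L != M), so D-series; mu = 5 gives D_5.

D_5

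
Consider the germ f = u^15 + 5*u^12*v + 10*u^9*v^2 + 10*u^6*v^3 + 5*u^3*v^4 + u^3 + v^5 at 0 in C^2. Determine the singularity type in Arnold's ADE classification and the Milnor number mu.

The Hessian of f at 0 has rank 0. Corank 2; j^3 = u^3 is a perfect cube, so E-series; the 5-jet and mu = 8 give E_8.

Type E_8, Milnor number mu = 8.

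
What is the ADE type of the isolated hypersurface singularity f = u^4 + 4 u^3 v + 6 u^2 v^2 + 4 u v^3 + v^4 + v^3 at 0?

E6

The Hessian of f at 0 is [[0, 0], [0, 0]] with rank 0, so corank 2. A Groebner basis of the Jacobian ideal J(f) in C{u,v} is {u^3 + 3*u^2*v, v^2}; counting standard monomials gives mu = 6. Corank 2; j^3 = v^3 is a perfect cube, so E-series; the 4-jet and mu = 6 give E_6.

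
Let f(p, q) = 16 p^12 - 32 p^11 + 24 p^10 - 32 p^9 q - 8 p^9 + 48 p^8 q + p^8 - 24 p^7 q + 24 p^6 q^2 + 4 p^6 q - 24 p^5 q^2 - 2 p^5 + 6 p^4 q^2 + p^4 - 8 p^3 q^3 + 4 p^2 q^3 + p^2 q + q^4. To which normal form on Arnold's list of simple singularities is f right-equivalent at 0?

D_{5}

The Hessian of f at 0 has rank 0. Corank 2; j^3 = p^2*q has shape L^2 M (L != M), so D-series; mu = 5 gives D_5.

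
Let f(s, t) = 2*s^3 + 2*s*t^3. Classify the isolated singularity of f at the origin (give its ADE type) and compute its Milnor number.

Type E_{7}, Milnor number mu = 7.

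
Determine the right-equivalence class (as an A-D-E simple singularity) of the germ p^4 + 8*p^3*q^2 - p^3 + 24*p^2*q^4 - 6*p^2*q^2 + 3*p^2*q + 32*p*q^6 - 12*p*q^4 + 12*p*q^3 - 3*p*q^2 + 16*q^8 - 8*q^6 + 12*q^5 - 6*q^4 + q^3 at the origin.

E6

The Hessian of f at 0 has rank 0. Corank 2; j^3 = -(p - q)^3 is a perfect cube, so E-series; the 4-jet and mu = 6 give E_6.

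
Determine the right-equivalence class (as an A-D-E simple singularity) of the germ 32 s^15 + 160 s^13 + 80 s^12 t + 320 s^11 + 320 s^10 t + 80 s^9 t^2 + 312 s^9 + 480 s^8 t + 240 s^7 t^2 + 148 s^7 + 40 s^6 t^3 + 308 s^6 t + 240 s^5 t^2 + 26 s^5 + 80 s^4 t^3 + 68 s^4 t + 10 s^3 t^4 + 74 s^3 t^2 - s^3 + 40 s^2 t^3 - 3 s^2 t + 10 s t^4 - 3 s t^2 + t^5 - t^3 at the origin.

E8

The Hessian of f at 0 is [[0, 0], [0, 0]] with rank 0, so corank 2. A Groebner basis of the Jacobian ideal J(f) in C{s,t} is {7*s^2/4 + s*t^3 + 7*s*t/2 + 7*t^2/4, -2*s^2 - 4*s*t + t^4 - 2*t^2, s^3 - 3*s*t^2 - 2*t^3, s^2*t + 2*s*t^2 + t^3}; counting standard monomials gives mu = 8. Corank 2; j^3 = -(s + t)^3 is a perfect cube, so E-series; the 5-jet and mu = 8 give E_8.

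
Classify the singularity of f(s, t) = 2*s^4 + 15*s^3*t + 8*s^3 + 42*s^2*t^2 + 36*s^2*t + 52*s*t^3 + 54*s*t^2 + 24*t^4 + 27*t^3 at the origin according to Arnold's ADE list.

E_7

The Hessian of f at 0 is [[0, 0], [0, 0]] with rank 0, so corank 2. A Groebner basis of the Jacobian ideal J(f) in C{s,t} is {768*s^2 + 2304*s*t + t^4 + 8*t^3 + 1728*t^2, s^3 + 252*s^2 + 756*s*t + 6*t^3 + 567*t^2, s^2*t - 104*s^2 - 312*s*t - 10*t^3/3 - 234*t^2, 32*s^2 + s*t^2 + 96*s*t + 11*t^3/6 + 72*t^2}; counting standard monomials gives mu = 7. Corank 2; j^3 = (2*s + 3*t)^3 is a perfect cube, so E-series; the 4-jet and mu = 7 give E_7.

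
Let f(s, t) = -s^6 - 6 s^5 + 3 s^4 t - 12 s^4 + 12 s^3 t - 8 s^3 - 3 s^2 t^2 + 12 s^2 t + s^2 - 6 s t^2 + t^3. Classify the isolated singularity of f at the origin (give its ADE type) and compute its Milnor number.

Type A2, Milnor number mu = 2.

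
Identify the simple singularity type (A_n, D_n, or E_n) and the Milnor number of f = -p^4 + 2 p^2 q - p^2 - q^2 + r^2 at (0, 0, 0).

Type A1, Milnor number mu = 1.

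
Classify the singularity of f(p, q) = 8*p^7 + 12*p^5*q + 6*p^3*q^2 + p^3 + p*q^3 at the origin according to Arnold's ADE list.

E_7

The Hessian of f at 0 has rank 0. Corank 2; j^3 = p^3 is a perfect cube, so E-series; the 4-jet and mu = 7 give E_7.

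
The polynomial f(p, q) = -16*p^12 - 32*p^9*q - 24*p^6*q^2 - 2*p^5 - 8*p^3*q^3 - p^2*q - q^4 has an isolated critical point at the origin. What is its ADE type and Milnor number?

Type D5, Milnor number mu = 5.

The Hessian of f at 0 is [[0, 0], [0, 0]] with rank 0, so corank 2. A Groebner basis of the Jacobian ideal J(f) in C{p,q} is {p^3, p^2/4 + q^3, p*q}; counting standard monomials gives mu = 5. Corank 2; j^3 = -p^2*q has shape L^2 M (L != M), so D-series; mu = 5 gives D_5.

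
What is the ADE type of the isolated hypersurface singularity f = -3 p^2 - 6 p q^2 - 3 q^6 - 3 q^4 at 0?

The Hessian of f at 0 has rank 1. Corank 1: A-series; mu = 5 gives A_5.

A_5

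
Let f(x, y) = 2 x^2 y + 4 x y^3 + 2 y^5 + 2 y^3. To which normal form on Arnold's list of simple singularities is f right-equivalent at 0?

D4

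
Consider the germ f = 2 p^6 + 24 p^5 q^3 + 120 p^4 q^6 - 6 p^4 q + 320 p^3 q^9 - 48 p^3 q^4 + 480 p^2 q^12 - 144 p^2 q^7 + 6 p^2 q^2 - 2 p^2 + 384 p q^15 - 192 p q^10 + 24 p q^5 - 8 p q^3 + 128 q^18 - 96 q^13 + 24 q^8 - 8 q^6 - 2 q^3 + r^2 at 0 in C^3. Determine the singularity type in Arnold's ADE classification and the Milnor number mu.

Type A_{2}, Milnor number mu = 2.

The Hessian of f at 0 is [[-4, 0, 0], [0, 0, 0], [0, 0, 2]] with rank 2, so corank 1. A Groebner basis of the Jacobian ideal J(f) in C{p,q,r} is {q^2, p, r}; counting standard monomials gives mu = 2. Corank 1: A-series; mu = 2 gives A_2.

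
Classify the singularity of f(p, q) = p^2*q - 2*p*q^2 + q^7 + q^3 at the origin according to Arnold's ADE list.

D8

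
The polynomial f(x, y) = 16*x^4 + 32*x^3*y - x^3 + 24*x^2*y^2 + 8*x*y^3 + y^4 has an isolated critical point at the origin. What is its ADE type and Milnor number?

Type E6, Milnor number mu = 6.

The Hessian of f at 0 has rank 0. Corank 2; j^3 = -x^3 is a perfect cube, so E-series; the 4-jet and mu = 6 give E_6.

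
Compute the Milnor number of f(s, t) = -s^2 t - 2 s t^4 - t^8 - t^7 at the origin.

9

The Hessian of f at 0 is [[0, 0], [0, 0]] with rank 0, so corank 2. A Groebner basis of the Jacobian ideal J(f) in C{s,t} is {s^2*t^2, 8*s^2*t + s^2 + s*t^3, s*t + t^4, s^3}; counting standard monomials gives mu = 9. Corank 2; j^3 = -s^2*t has shape L^2 M (L != M), so D-series; mu = 9 gives D_9.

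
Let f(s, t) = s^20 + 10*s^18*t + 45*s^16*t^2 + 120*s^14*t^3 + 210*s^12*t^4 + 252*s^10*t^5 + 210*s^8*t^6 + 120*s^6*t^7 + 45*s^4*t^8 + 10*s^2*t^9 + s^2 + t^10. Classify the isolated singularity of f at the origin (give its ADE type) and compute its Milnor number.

The Hessian of f at 0 is [[2, 0], [0, 0]] with rank 1, so corank 1. A Groebner basis of the Jacobian ideal J(f) in C{s,t} is {t^9, s}; counting standard monomials gives mu = 9. Corank 1: A-series; mu = 9 gives A_9.

Type A9, Milnor number mu = 9.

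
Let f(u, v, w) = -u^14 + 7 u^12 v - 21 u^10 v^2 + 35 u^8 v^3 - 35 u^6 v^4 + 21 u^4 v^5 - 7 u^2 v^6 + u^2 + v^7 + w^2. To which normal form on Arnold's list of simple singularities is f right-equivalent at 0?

A_{6}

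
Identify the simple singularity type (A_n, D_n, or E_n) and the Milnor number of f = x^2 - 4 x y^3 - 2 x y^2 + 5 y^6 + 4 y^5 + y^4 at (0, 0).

Type A_{5}, Milnor number mu = 5.

The Hessian of f at 0 is [[2, 0], [0, 0]] with rank 1, so corank 1. A Groebner basis of the Jacobian ideal J(f) in C{x,y} is {x*y^2 - x*y/2 + x/4 - y^2/4, -x/2 + y^3 + y^2/2, x^2 - x*y/2 + x/4 - y^2/4}; counting standard monomials gives mu = 5. Corank 1: A-series; mu = 5 gives A_5.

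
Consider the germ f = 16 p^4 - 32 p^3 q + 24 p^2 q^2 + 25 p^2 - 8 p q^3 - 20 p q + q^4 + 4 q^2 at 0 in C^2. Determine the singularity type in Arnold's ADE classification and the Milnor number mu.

Type A_3, Milnor number mu = 3.

The Hessian of f at 0 has rank 1. Corank 1: A-series; mu = 3 gives A_3.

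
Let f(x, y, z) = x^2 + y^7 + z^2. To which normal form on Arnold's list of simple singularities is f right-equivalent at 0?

A_6

The Hessian of f at 0 has rank 2. Corank 1: A-series; mu = 6 gives A_6.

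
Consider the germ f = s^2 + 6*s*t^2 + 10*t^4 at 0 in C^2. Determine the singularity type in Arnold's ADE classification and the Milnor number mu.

The Hessian of f at 0 has rank 1. Corank 1: A-series; mu = 3 gives A_3.

Type A3, Milnor number mu = 3.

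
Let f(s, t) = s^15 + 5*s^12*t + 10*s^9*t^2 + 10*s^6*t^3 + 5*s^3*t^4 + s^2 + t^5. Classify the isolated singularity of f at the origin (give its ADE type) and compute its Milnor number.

The Hessian of f at 0 has rank 1. Corank 1: A-series; mu = 4 gives A_4.

Type A_4, Milnor number mu = 4.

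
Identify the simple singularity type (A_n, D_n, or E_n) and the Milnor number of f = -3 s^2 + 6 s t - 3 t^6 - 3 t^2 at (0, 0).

Type A_{5}, Milnor number mu = 5.

The Hessian of f at 0 is [[-6, 6], [6, -6]] with rank 1, so corank 1. A Groebner basis of the Jacobian ideal J(f) in C{s,t} is {t^5, s - t}; counting standard monomials gives mu = 5. Corank 1: A-series; mu = 5 gives A_5.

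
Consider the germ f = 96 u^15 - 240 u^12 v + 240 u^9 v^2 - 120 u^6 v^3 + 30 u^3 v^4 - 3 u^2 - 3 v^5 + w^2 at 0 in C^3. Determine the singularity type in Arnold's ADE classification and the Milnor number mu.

Type A4, Milnor number mu = 4.

The Hessian of f at 0 is [[-6, 0, 0], [0, 0, 0], [0, 0, 2]] with rank 2, so corank 1. A Groebner basis of the Jacobian ideal J(f) in C{u,v,w} is {v^4, u, w}; counting standard monomials gives mu = 4. Corank 1: A-series; mu = 4 gives A_4.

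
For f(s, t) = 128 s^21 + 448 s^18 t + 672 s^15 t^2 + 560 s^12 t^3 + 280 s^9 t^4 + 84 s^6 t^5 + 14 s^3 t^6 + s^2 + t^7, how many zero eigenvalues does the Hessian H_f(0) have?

1

Hessian at 0 has rank 1.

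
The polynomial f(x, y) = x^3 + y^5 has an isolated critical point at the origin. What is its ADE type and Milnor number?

The Hessian of f at 0 has rank 0. Corank 2; j^3 = x^3 is a perfect cube, so E-series; the 5-jet and mu = 8 give E_8.

Type E_{8}, Milnor number mu = 8.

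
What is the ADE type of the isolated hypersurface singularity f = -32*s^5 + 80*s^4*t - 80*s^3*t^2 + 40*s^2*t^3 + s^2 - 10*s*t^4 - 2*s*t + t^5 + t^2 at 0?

The Hessian of f at 0 has rank 1. Corank 1: A-series; mu = 4 gives A_4.

A4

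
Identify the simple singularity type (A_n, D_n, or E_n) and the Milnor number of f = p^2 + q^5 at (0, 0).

The Hessian of f at 0 is [[2, 0], [0, 0]] with rank 1, so corank 1. A Groebner basis of the Jacobian ideal J(f) in C{p,q} is {q^4, p}; counting standard monomials gives mu = 4. Corank 1: A-series; mu = 4 gives A_4.

Type A4, Milnor number mu = 4.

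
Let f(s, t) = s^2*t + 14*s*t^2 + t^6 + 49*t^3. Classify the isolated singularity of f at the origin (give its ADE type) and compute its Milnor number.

Type D_7, Milnor number mu = 7.

The Hessian of f at 0 has rank 0. Corank 2; j^3 = t*(s + 7*t)^2 has shape L^2 M (L != M), so D-series; mu = 7 gives D_7.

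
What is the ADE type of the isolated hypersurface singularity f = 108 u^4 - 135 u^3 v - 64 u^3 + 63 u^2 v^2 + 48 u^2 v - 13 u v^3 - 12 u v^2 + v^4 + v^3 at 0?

The Hessian of f at 0 has rank 0. Corank 2; j^3 = -(4*u - v)^3 is a perfect cube, so E-series; the 4-jet and mu = 7 give E_7.

E_7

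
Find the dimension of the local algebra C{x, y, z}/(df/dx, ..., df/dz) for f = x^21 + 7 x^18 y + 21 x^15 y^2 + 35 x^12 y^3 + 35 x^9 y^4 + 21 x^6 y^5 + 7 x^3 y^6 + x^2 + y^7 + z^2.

The Hessian of f at 0 is [[2, 0, 0], [0, 0, 0], [0, 0, 2]] with rank 2, so corank 1. A Groebner basis of the Jacobian ideal J(f) in C{x,y,z} is {y^6, x, z}; counting standard monomials gives mu = 6. Corank 1: A-series; mu = 6 gives A_6.

6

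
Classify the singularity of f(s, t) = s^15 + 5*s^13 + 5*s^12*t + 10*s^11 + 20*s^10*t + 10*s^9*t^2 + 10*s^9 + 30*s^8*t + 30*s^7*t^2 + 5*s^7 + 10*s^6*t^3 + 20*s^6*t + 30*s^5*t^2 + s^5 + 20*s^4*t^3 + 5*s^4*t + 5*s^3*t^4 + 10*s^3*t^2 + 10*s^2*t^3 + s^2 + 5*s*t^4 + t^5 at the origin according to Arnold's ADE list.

A_{4}

The Hessian of f at 0 is [[2, 0], [0, 0]] with rank 1, so corank 1. A Groebner basis of the Jacobian ideal J(f) in C{s,t} is {t^4, s}; counting standard monomials gives mu = 4. Corank 1: A-series; mu = 4 gives A_4.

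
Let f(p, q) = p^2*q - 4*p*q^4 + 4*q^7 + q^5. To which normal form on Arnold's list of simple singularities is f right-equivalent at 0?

The Hessian of f at 0 has rank 0. Corank 2; j^3 = p^2*q has shape L^2 M (L != M), so D-series; mu = 6 gives D_6.

D_6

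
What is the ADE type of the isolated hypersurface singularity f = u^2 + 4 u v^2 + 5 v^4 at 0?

A_3

The Hessian of f at 0 has rank 1. Corank 1: A-series; mu = 3 gives A_3.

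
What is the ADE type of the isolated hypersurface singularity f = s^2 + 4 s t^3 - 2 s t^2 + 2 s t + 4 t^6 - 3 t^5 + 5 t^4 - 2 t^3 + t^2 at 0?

The Hessian of f at 0 is [[2, 2], [2, 2]] with rank 1, so corank 1. A Groebner basis of the Jacobian ideal J(f) in C{s,t} is {s/2 + t^3 - t^2/2 + t/2, s^2 - s - t, s*t + s/2 + t^2/2 + t/2}; counting standard monomials gives mu = 4. Corank 1: A-series; mu = 4 gives A_4.

A_{4}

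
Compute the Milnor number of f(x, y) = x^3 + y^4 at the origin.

6

The Hessian of f at 0 has rank 0. Corank 2; j^3 = x^3 is a perfect cube, so E-series; the 4-jet and mu = 6 give E_6.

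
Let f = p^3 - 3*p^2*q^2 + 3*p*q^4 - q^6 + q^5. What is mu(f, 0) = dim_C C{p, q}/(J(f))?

8

The Hessian of f at 0 has rank 0. Corank 2; j^3 = p^3 is a perfect cube, so E-series; the 5-jet and mu = 8 give E_8.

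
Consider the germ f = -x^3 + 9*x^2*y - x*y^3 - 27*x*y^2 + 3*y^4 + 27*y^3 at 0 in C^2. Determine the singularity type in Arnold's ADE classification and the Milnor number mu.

The Hessian of f at 0 has rank 0. Corank 2; j^3 = -(x - 3*y)^3 is a perfect cube, so E-series; the 4-jet and mu = 7 give E_7.

Type E_{7}, Milnor number mu = 7.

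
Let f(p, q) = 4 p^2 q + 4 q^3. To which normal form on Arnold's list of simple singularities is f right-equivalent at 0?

D_{4}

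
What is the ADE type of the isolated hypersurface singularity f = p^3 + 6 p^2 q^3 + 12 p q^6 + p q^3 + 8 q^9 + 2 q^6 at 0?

E_7

The Hessian of f at 0 is [[0, 0], [0, 0]] with rank 0, so corank 2. A Groebner basis of the Jacobian ideal J(f) in C{p,q} is {p^3, p*q^2, 3*p^2 + q^3}; counting standard monomials gives mu = 7. Corank 2; j^3 = p^3 is a perfect cube, so E-series; the 4-jet and mu = 7 give E_7.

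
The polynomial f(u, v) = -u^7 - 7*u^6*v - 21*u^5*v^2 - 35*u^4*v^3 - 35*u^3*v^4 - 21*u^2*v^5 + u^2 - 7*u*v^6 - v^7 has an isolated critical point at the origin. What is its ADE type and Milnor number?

Type A_6, Milnor number mu = 6.

The Hessian of f at 0 has rank 1. Corank 1: A-series; mu = 6 gives A_6.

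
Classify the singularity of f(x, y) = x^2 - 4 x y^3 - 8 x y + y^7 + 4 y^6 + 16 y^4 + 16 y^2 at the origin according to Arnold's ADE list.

A6

The Hessian of f at 0 has rank 1. Corank 1: A-series; mu = 6 gives A_6.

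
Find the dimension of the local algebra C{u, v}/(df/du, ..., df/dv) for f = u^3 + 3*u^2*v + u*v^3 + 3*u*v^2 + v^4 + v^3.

The Hessian of f at 0 has rank 0. Corank 2; j^3 = (u + v)^3 is a perfect cube, so E-series; the 4-jet and mu = 7 give E_7.

7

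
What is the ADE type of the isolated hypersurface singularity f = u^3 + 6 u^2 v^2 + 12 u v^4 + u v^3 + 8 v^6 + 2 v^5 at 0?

E7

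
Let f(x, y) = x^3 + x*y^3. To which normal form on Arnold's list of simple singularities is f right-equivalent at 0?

The Hessian of f at 0 is [[0, 0], [0, 0]] with rank 0, so corank 2. A Groebner basis of the Jacobian ideal J(f) in C{x,y} is {x^3, x*y^2, 3*x^2 + y^3}; counting standard monomials gives mu = 7. Corank 2; j^3 = x^3 is a perfect cube, so E-series; the 4-jet and mu = 7 give E_7.

E7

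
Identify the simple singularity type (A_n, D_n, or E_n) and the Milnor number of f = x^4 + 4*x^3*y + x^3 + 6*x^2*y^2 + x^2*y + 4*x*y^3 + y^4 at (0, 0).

Type D_{5}, Milnor number mu = 5.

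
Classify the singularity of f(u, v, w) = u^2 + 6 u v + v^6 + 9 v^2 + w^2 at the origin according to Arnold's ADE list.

A5

The Hessian of f at 0 is [[2, 6, 0], [6, 18, 0], [0, 0, 2]] with rank 2, so corank 1. A Groebner basis of the Jacobian ideal J(f) in C{u,v,w} is {v^5, u + 3*v, w}; counting standard monomials gives mu = 5. Corank 1: A-series; mu = 5 gives A_5.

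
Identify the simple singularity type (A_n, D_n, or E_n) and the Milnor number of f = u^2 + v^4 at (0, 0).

Type A_3, Milnor number mu = 3.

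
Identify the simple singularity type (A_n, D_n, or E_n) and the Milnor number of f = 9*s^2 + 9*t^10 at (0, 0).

Type A_{9}, Milnor number mu = 9.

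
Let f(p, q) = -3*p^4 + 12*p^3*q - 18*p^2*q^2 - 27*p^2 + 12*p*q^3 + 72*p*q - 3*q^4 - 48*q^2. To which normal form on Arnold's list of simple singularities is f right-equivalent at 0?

A_{3}

The Hessian of f at 0 is [[-54, 72], [72, -96]] with rank 1, so corank 1. A Groebner basis of the Jacobian ideal J(f) in C{p,q} is {q^3, p - 4*q/3}; counting standard monomials gives mu = 3. Corank 1: A-series; mu = 3 gives A_3.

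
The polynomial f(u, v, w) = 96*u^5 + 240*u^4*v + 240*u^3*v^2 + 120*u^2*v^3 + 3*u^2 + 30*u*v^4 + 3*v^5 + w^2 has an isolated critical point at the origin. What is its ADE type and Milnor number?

Type A4, Milnor number mu = 4.

The Hessian of f at 0 has rank 2. Corank 1: A-series; mu = 4 gives A_4.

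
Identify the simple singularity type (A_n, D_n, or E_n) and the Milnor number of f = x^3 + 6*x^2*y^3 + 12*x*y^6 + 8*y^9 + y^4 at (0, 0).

The Hessian of f at 0 has rank 0. Corank 2; j^3 = x^3 is a perfect cube, so E-series; the 4-jet and mu = 6 give E_6.

Type E6, Milnor number mu = 6.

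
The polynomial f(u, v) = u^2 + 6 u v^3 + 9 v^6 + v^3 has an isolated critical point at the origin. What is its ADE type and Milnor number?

The Hessian of f at 0 has rank 1. Corank 1: A-series; mu = 2 gives A_2.

Type A_{2}, Milnor number mu = 2.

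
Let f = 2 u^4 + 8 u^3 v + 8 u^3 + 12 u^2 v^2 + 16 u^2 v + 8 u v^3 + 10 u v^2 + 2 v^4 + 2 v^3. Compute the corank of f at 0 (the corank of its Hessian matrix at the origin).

The Hessian at 0 is [[0, 0], [0, 0]] of rank 0; hence corank 2.

2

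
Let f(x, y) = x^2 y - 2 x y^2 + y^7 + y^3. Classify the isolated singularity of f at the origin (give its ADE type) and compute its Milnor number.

Type D_{8}, Milnor number mu = 8.

The Hessian of f at 0 is [[0, 0], [0, 0]] with rank 0, so corank 2. A Groebner basis of the Jacobian ideal J(f) in C{x,y} is {x^2/7 + y^6 - y^2/7, x^3 - y^3, x*y - y^2}; counting standard monomials gives mu = 8. Corank 2; j^3 = y*(x - y)^2 has shape L^2 M (L != M), so D-series; mu = 8 gives D_8.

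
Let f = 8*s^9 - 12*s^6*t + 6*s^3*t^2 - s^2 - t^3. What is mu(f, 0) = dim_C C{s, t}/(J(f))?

2

The Hessian of f at 0 has rank 1. Corank 1: A-series; mu = 2 gives A_2.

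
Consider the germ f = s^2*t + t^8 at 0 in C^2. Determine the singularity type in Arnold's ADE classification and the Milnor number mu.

Type D_{9}, Milnor number mu = 9.

The Hessian of f at 0 has rank 0. Corank 2; j^3 = s^2*t has shape L^2 M (L != M), so D-series; mu = 9 gives D_9.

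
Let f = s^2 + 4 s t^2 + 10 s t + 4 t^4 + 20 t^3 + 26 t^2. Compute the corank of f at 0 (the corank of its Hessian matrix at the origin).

0

Hessian at 0 has rank 2.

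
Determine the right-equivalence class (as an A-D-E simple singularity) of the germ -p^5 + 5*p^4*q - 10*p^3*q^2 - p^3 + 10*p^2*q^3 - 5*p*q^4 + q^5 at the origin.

E_8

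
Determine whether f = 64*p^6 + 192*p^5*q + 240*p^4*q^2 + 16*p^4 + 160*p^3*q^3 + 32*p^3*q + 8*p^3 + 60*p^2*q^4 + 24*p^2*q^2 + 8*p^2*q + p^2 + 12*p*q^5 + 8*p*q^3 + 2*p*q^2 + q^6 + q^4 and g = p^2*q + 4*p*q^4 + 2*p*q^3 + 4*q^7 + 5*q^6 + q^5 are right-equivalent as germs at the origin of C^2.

No.

The Hessian of f at 0 has rank 1. Corank 1: A-series; mu = 5 gives A_5. The Hessian of g at 0 has rank 0. Corank 2; j^3 = p^2*q has shape L^2 M (L != M), so D-series; mu = 7 gives D_7. f is A_5 but g is D_7, hence not right-equivalent.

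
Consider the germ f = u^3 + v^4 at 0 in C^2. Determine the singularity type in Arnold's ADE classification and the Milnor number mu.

The Hessian of f at 0 is [[0, 0], [0, 0]] with rank 0, so corank 2. A Groebner basis of the Jacobian ideal J(f) in C{u,v} is {v^3, u^2}; counting standard monomials gives mu = 6. Corank 2; j^3 = u^3 is a perfect cube, so E-series; the 4-jet and mu = 6 give E_6.

Type E_6, Milnor number mu = 6.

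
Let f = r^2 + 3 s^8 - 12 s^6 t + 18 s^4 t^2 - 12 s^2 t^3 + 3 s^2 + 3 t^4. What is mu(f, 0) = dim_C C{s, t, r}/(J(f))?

The Hessian of f at 0 is [[6, 0, 0], [0, 0, 0], [0, 0, 2]] with rank 2, so corank 1. A Groebner basis of the Jacobian ideal J(f) in C{s,t,r} is {t^3, s, r}; counting standard monomials gives mu = 3. Corank 1: A-series; mu = 3 gives A_3.

3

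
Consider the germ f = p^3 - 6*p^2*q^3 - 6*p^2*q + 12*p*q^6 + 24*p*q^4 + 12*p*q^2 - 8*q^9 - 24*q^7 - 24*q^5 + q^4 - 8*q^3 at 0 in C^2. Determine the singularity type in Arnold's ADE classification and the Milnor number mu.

The Hessian of f at 0 is [[0, 0], [0, 0]] with rank 0, so corank 2. A Groebner basis of the Jacobian ideal J(f) in C{p,q} is {q^3, p^2 - 4*p*q + 4*q^2}; counting standard monomials gives mu = 6. Corank 2; j^3 = (p - 2*q)^3 is a perfect cube, so E-series; the 4-jet and mu = 6 give E_6.

Type E6, Milnor number mu = 6.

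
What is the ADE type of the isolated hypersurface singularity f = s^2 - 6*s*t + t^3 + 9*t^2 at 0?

The Hessian of f at 0 has rank 1. Corank 1: A-series; mu = 2 gives A_2.

A_{2}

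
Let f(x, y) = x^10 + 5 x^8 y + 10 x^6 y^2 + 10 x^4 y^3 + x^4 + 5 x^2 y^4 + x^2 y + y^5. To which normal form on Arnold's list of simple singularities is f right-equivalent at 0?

D_6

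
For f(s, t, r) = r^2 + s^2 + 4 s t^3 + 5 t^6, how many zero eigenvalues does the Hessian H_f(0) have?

1

The Hessian at 0 is [[2, 0, 0], [0, 0, 0], [0, 0, 2]] of rank 2; hence corank 1.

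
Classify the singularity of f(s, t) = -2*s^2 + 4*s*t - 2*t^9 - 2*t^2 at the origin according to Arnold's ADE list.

The Hessian of f at 0 has rank 1. Corank 1: A-series; mu = 8 gives A_8.

A_{8}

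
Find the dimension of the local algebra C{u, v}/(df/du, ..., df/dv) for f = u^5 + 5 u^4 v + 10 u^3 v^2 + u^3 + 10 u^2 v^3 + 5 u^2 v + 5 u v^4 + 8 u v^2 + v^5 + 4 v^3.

6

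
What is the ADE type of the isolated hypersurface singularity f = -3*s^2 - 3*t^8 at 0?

A_7

The Hessian of f at 0 is [[-6, 0], [0, 0]] with rank 1, so corank 1. A Groebner basis of the Jacobian ideal J(f) in C{s,t} is {t^7, s}; counting standard monomials gives mu = 7. Corank 1: A-series; mu = 7 gives A_7.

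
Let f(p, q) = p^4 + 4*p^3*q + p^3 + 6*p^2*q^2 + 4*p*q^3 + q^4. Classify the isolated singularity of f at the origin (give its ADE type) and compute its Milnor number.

Type E_6, Milnor number mu = 6.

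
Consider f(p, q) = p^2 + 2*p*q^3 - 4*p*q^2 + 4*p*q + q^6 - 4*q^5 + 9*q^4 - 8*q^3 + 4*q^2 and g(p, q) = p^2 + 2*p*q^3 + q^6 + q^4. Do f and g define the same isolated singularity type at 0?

Yes.

The Hessian of f at 0 has rank 1. Corank 1: A-series; mu = 3 gives A_3. The Hessian of g at 0 has rank 1. Corank 1: A-series; mu = 3 gives A_3. Both have type A_3, hence right-equivalent.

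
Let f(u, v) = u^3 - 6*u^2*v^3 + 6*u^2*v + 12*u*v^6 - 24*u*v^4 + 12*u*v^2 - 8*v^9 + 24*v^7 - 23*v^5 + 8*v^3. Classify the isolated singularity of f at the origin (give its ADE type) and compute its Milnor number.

Type E8, Milnor number mu = 8.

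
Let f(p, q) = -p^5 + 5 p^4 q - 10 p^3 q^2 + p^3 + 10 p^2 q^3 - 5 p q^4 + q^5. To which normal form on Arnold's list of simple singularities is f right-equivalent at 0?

The Hessian of f at 0 has rank 0. Corank 2; j^3 = p^3 is a perfect cube, so E-series; the 5-jet and mu = 8 give E_8.

E_8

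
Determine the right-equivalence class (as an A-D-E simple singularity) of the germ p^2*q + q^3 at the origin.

The Hessian of f at 0 has rank 0. Corank 2; j^3 = q*(p^2 + q^2) splits into three distinct lines over C (the quadratic factor has nonzero discriminant), so D_4.

D4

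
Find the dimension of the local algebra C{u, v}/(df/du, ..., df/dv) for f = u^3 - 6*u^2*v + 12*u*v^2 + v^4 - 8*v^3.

The Hessian of f at 0 is [[0, 0], [0, 0]] with rank 0, so corank 2. A Groebner basis of the Jacobian ideal J(f) in C{u,v} is {v^3, u^2 - 4*u*v + 4*v^2}; counting standard monomials gives mu = 6. Corank 2; j^3 = (u - 2*v)^3 is a perfect cube, so E-series; the 4-jet and mu = 6 give E_6.

6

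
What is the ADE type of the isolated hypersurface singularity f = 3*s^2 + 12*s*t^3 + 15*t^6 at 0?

A5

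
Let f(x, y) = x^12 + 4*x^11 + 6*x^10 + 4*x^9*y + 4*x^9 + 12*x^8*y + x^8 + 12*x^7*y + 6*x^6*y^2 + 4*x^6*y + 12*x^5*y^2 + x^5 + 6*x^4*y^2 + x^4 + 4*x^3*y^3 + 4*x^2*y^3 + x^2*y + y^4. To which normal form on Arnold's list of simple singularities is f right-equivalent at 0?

D_5

The Hessian of f at 0 has rank 0. Corank 2; j^3 = x^2*y has shape L^2 M (L != M), so D-series; mu = 5 gives D_5.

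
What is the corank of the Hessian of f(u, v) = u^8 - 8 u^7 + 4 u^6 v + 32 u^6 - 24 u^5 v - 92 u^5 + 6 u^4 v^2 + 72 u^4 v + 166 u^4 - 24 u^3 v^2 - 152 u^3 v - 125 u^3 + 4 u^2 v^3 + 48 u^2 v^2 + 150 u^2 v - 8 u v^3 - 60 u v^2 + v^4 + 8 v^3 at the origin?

Hessian at 0 has rank 0.

2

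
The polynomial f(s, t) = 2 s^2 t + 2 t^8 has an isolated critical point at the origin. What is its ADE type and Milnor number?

Type D9, Milnor number mu = 9.

The Hessian of f at 0 has rank 0. Corank 2; j^3 = 2*s^2*t has shape L^2 M (L != M), so D-series; mu = 9 gives D_9.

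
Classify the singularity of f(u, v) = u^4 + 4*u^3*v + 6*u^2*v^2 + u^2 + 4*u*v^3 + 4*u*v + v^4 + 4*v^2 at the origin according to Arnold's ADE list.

The Hessian of f at 0 is [[2, 4], [4, 8]] with rank 1, so corank 1. A Groebner basis of the Jacobian ideal J(f) in C{u,v} is {v^3, u + 2*v}; counting standard monomials gives mu = 3. Corank 1: A-series; mu = 3 gives A_3.

A_3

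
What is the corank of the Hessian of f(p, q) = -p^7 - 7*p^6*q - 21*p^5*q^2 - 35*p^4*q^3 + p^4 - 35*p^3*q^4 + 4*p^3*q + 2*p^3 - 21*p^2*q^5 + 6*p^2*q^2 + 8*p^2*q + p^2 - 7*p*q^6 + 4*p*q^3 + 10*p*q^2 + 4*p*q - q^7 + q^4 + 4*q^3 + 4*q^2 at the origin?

1

The Hessian at 0 is [[2, 4], [4, 8]] of rank 1; hence corank 1.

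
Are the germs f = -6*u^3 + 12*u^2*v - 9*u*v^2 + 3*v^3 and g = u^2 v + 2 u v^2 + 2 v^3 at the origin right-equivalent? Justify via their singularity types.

The Hessian of f at 0 is [[0, 0], [0, 0]] with rank 0, so corank 2. A Groebner basis of the Jacobian ideal J(f) in C{u,v} is {v^3, u^2 - 3*v^2/2, u*v - 3*v^2/2}; counting standard monomials gives mu = 4. Corank 2; j^3 = -3*(u - v)*(2*u^2 - 2*u*v + v^2) splits into three distinct lines over C (the quadratic factor has nonzero discriminant), so D_4. The Hessian of g at 0 is [[0, 0], [0, 0]] with rank 0, so corank 2. A Groebner basis of the Jacobian ideal J(g) in C{u,v} is {v^3, u^2 + 2*v^2, u*v + v^2}; counting standard monomials gives mu = 4. Corank 2; j^3 = v*(u^2 + 2*u*v + 2*v^2) splits into three distinct lines over C (the quadratic factor has nonzero discriminant), so D_4. Both have type D_4, hence right-equivalent.

Yes.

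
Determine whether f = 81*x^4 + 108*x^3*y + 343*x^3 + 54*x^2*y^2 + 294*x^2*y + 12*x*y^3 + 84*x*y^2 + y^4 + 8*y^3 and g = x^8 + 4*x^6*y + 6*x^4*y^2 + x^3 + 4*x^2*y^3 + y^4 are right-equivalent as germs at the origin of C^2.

Yes.

The Hessian of f at 0 has rank 0. Corank 2; j^3 = (7*x + 2*y)^3 is a perfect cube, so E-series; the 4-jet and mu = 6 give E_6. The Hessian of g at 0 has rank 0. Corank 2; j^3 = x^3 is a perfect cube, so E-series; the 4-jet and mu = 6 give E_6. Both have type E_6, hence right-equivalent.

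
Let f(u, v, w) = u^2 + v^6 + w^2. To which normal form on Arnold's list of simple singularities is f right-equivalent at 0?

The Hessian of f at 0 has rank 2. Corank 1: A-series; mu = 5 gives A_5.

A5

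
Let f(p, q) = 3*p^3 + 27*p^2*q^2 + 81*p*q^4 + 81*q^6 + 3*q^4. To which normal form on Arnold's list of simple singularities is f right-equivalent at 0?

The Hessian of f at 0 has rank 0. Corank 2; j^3 = 3*p^3 is a perfect cube, so E-series; the 4-jet and mu = 6 give E_6.

E_6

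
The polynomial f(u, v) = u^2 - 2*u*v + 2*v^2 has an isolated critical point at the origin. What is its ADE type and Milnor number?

Type A_1, Milnor number mu = 1.

The Hessian of f at 0 is [[2, -2], [-2, 4]] with rank 2, so corank 0. A Groebner basis of the Jacobian ideal J(f) in C{u,v} is {u, v}; counting standard monomials gives mu = 1. Corank 0: nondegenerate Morse point, so A_1.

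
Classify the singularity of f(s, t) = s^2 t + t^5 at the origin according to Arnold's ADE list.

The Hessian of f at 0 is [[0, 0], [0, 0]] with rank 0, so corank 2. A Groebner basis of the Jacobian ideal J(f) in C{s,t} is {s^2/5 + t^4, s^3, s*t}; counting standard monomials gives mu = 6. Corank 2; j^3 = s^2*t has shape L^2 M (L != M), so D-series; mu = 6 gives D_6.

D_{6}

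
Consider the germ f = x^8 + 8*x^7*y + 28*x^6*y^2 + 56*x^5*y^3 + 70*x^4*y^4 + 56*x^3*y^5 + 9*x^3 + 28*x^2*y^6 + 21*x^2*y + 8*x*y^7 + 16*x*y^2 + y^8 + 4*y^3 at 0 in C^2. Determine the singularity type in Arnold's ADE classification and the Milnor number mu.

The Hessian of f at 0 has rank 0. Corank 2; j^3 = (x + y)*(3*x + 2*y)^2 has shape L^2 M (L != M), so D-series; mu = 9 gives D_9.

Type D_9, Milnor number mu = 9.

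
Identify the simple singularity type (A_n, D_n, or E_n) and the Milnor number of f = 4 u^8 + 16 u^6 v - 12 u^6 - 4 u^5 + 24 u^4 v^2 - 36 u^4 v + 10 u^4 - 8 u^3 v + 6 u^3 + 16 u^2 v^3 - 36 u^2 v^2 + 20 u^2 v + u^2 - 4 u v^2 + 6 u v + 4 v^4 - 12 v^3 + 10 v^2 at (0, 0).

Type A_{1}, Milnor number mu = 1.

The Hessian of f at 0 has rank 2. Corank 0: nondegenerate Morse point, so A_1.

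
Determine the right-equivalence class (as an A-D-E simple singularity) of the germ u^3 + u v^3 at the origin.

E_7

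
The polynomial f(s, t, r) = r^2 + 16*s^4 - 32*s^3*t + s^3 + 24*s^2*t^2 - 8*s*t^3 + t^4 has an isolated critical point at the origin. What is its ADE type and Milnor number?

The Hessian of f at 0 has rank 1. Corank 2; j^3 = s^3 is a perfect cube, so E-series; the 4-jet and mu = 6 give E_6.

Type E_{6}, Milnor number mu = 6.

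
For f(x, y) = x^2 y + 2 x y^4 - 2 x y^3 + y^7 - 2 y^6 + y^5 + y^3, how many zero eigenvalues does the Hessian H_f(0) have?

2

The Hessian at 0 is [[0, 0], [0, 0]] of rank 0; hence corank 2.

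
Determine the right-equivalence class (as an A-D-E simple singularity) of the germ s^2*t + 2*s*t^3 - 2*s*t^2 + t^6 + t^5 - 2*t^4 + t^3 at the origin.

The Hessian of f at 0 has rank 0. Corank 2; j^3 = t*(s - t)^2 has shape L^2 M (L != M), so D-series; mu = 7 gives D_7.

D_{7}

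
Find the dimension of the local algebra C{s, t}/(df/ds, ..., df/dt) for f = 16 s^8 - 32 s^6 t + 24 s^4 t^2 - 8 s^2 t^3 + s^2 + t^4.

3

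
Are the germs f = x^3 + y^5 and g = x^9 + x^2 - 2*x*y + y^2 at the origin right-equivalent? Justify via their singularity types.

No.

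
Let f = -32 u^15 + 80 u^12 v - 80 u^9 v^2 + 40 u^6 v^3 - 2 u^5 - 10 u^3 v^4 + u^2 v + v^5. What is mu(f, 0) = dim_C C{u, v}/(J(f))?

6

The Hessian of f at 0 is [[0, 0], [0, 0]] with rank 0, so corank 2. A Groebner basis of the Jacobian ideal J(f) in C{u,v} is {u^2/5 + v^4, u^3, u*v}; counting standard monomials gives mu = 6. Corank 2; j^3 = u^2*v has shape L^2 M (L != M), so D-series; mu = 6 gives D_6.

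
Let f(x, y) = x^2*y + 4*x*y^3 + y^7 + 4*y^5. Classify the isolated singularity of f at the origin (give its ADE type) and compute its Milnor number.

The Hessian of f at 0 has rank 0. Corank 2; j^3 = x^2*y has shape L^2 M (L != M), so D-series; mu = 8 gives D_8.

Type D8, Milnor number mu = 8.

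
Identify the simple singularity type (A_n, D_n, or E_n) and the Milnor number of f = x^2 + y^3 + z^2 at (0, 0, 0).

Type A_{2}, Milnor number mu = 2.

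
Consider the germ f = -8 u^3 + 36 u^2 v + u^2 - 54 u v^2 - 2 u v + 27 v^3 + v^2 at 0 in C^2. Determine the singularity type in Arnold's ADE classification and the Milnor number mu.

The Hessian of f at 0 has rank 1. Corank 1: A-series; mu = 2 gives A_2.

Type A_{2}, Milnor number mu = 2.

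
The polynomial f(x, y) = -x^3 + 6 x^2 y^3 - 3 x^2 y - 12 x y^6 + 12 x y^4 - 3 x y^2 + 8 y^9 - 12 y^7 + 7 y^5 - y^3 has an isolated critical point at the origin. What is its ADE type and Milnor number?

Type E_{8}, Milnor number mu = 8.

The Hessian of f at 0 is [[0, 0], [0, 0]] with rank 0, so corank 2. A Groebner basis of the Jacobian ideal J(f) in C{x,y} is {-x^2/4 + x*y^3 - x*y/2 - y^2/4, y^4, x^3 - 3*x*y^2 - 2*y^3, x^2*y + 2*x*y^2 + y^3}; counting standard monomials gives mu = 8. Corank 2; j^3 = -(x + y)^3 is a perfect cube, so E-series; the 5-jet and mu = 8 give E_8.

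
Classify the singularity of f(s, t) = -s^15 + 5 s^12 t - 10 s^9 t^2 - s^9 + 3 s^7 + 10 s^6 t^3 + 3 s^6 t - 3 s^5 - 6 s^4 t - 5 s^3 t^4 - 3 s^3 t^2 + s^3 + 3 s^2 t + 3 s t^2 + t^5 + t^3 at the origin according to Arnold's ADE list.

E_8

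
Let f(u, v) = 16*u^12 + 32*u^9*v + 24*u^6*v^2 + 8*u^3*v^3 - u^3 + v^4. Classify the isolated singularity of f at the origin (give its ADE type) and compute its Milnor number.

The Hessian of f at 0 is [[0, 0], [0, 0]] with rank 0, so corank 2. A Groebner basis of the Jacobian ideal J(f) in C{u,v} is {v^3, u^2}; counting standard monomials gives mu = 6. Corank 2; j^3 = -u^3 is a perfect cube, so E-series; the 4-jet and mu = 6 give E_6.

Type E6, Milnor number mu = 6.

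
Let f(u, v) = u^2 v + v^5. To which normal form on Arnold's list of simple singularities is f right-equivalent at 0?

D6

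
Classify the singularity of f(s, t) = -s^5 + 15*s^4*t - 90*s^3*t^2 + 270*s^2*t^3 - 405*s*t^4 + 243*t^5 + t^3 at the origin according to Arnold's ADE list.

E8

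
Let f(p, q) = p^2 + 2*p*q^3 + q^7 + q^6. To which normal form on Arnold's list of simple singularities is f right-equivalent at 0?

A6

The Hessian of f at 0 is [[2, 0], [0, 0]] with rank 1, so corank 1. A Groebner basis of the Jacobian ideal J(f) in C{p,q} is {p + q^3, p^2}; counting standard monomials gives mu = 6. Corank 1: A-series; mu = 6 gives A_6.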